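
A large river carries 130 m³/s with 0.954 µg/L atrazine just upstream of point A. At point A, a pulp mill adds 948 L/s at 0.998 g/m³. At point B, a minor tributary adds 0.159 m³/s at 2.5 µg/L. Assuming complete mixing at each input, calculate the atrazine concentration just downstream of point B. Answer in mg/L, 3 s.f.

0.00817 mg/L

0.954 µg/L = 0.000954 mg/L.
948 L/s = 0.948 m³/s.
After input A: C = (130·0.000954 + 0.948·0.998) / 130.9 = 0.008172 mg/L.
2.5 µg/L = 0.0025 mg/L.
After input B: C = (130.9·0.008172 + 0.159·0.0025) / 131.1 = 0.008165 mg/L.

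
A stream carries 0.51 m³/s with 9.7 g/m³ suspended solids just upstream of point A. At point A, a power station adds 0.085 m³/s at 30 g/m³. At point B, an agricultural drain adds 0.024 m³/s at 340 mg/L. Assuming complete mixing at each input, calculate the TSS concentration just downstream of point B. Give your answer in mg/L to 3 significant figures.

After input A: C = (0.51·9.7 + 0.085·30) / 0.595 = 12.6 mg/L.
After input B: C = (0.595·12.6 + 0.024·340) / 0.619 = 25.29 mg/L.

25.3 mg/L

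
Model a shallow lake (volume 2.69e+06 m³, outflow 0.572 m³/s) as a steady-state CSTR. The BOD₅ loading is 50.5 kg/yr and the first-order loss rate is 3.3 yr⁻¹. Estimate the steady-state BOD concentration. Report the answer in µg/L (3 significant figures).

1.88 µg/L

Outflow Q = 0.572 m³/s × 3.156e+07 s/yr = 1.805e+07 m³/yr.
Steady-state CSTR mass balance: W = Q·C + k·V·C, so C = W/(Q + kV).
Q + kV = 1.805e+07 + 3.3·2.69e+06 = 2.693e+07 m³/yr.
C = 50.5/2.693e+07 = 1.875e-06 kg/m³ = 0.001875 mg/L = 1.875 µg/L.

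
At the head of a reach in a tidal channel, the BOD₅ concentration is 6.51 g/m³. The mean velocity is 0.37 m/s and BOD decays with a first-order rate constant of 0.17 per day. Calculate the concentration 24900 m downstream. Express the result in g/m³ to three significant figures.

Travel time t = 24900 m / 0.37 m/s = 2.49e+04/0.37 = 6.73e+04 s = 0.7789 d.
First-order decay: C = 6.51·exp(−0.17·0.7789) = 6.51·0.876 = 5.703 g/m³.

5.70 g/m³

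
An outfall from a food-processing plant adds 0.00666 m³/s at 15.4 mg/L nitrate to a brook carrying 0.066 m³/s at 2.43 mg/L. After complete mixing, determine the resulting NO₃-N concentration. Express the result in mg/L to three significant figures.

3.62 mg/L

Flow-weighted mixing gives C = (0.00666·15.4 + 0.066·2.43) / (0.00666 + 0.066) = 0.2629/0.07266 = 3.619 mg/L.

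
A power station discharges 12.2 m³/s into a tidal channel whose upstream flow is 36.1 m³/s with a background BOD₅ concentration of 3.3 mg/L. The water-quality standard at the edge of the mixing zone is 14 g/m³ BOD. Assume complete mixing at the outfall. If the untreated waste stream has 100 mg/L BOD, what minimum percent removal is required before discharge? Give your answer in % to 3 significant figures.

54.3 %

Mass balance: 14·48.3 = 12.2·Cₑ + 36.1·3.3.
Cₑ = (676.2 − 119.1) / 12.2 = 45.66 mg/L.
Required removal = 1 − 45.66/100 = 54.34 %.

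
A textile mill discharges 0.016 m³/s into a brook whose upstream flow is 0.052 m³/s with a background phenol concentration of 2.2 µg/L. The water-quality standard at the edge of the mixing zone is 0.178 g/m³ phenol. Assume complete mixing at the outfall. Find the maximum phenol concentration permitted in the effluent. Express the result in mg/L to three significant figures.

0.749 mg/L

2.2 µg/L = 0.0022 mg/L.
Mass balance: 0.178·0.068 = 0.016·Cₑ + 0.052·0.0022.
Cₑ = (0.0121 − 0.0001144) / 0.016 = 0.7493 mg/L.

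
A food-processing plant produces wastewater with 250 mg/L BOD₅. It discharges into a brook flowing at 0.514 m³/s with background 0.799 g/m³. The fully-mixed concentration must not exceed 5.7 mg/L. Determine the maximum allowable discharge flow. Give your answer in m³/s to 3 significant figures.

Mass balance at complete mixing: C_std·(Q_w + Q_r) = Q_w·C_e + Q_r·C_b.
Rearranging, Q_w = Q_r·(C_std − C_b)/(C_e − C_std) = 0.514·(5.7 − 0.799) / (250 − 5.7) = 0.01031 m³/s.

0.0103 m³/s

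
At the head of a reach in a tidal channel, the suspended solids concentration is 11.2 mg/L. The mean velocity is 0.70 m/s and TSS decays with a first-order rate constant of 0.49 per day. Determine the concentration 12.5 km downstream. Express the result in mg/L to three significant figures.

Travel time t = 12.5 km / 0.70 m/s = 1.25e+04/0.70 = 1.786e+04 s = 0.2067 d.
First-order decay: C = 11.2·exp(−0.49·0.2067) = 11.2·0.9037 = 10.12 mg/L.

10.1 mg/L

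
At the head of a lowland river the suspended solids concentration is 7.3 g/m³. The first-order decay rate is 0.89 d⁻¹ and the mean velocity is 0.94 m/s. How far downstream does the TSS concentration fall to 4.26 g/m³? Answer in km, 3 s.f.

49.1 km

From C = C₀·e^(−kt), t = ln(C₀/C)/k = ln(7.3/4.26)/0.89 = 0.5386/0.89 = 0.6052 d.
Distance = v·t = 0.94 m/s × 5.229e+04 s = 4.915e+04 m = 49.15 km.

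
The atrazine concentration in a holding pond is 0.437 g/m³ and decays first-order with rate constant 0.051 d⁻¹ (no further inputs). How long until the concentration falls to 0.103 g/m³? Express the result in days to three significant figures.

t = ln(C₀/C)/k = ln(0.437/0.103)/0.051 = 1.445/0.051 = 28.34 d.

28.3 d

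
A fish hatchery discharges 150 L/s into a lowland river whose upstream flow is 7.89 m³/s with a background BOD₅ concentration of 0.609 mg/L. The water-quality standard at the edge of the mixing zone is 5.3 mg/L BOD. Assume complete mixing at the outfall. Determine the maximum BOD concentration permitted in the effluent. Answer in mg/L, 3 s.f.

150 L/s = 0.15 m³/s.
Mass balance: 5.3·8.04 = 0.15·Cₑ + 7.89·0.609.
Cₑ = (42.61 − 4.805) / 0.15 = 252 mg/L.

252 mg/L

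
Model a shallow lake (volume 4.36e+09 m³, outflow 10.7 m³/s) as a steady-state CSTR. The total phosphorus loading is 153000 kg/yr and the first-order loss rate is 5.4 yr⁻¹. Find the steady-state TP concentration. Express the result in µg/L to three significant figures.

Outflow Q = 10.7 m³/s × 3.156e+07 s/yr = 3.377e+08 m³/yr.
Steady-state CSTR mass balance: W = Q·C + k·V·C, so C = W/(Q + kV).
Q + kV = 3.377e+08 + 5.4·4.36e+09 = 2.388e+10 m³/yr.
C = 153000/2.388e+10 = 6.407e-06 kg/m³ = 0.006407 mg/L = 6.407 µg/L.

6.41 µg/L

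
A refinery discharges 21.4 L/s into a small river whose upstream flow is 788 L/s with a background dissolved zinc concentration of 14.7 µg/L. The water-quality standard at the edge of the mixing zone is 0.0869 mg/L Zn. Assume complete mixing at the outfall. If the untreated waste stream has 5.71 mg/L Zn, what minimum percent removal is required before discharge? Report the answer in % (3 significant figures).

21.4 L/s = 0.0214 m³/s.
788 L/s = 0.788 m³/s.
14.7 µg/L = 0.0147 mg/L.
Mass balance: 0.0869·0.8094 = 0.0214·Cₑ + 0.788·0.0147.
Cₑ = (0.07034 − 0.01158) / 0.0214 = 2.745 mg/L.
Required removal = 1 − 2.745/5.71 = 51.92 %.

51.9 %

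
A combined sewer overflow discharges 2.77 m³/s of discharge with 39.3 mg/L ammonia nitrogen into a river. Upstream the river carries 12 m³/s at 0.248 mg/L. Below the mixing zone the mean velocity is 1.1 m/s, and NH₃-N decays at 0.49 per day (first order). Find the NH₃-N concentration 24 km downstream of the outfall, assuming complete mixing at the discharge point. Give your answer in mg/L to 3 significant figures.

After complete mixing, C₀ = (2.77·39.3 + 12·0.248) / 14.77 = 7.572 mg/L.
Travel time t = 2.4e+04 m / 1.1 m/s = 2.182e+04 s = 0.2525 d.
C = 7.572·exp(−0.49·0.2525) = 7.572·0.8836 = 6.691 mg/L.

6.69 mg/L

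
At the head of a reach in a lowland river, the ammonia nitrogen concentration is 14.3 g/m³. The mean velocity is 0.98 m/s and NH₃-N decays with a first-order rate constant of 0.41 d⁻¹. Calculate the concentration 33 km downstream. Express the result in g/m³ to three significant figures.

12.2 g/m³

Travel time t = 33 km / 0.98 m/s = 3.3e+04/0.98 = 3.367e+04 s = 0.3897 d.
First-order decay: C = 14.3·exp(−0.41·0.3897) = 14.3·0.8523 = 12.19 g/m³.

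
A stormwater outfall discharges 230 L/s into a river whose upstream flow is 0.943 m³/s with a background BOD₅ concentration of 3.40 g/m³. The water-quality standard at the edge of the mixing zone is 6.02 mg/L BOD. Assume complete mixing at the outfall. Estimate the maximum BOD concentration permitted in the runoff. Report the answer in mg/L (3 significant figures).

230 L/s = 0.23 m³/s.
Mass balance: 6.02·1.173 = 0.23·Cₑ + 0.943·3.4.
Cₑ = (7.061 − 3.206) / 0.23 = 16.76 mg/L.

16.8 mg/L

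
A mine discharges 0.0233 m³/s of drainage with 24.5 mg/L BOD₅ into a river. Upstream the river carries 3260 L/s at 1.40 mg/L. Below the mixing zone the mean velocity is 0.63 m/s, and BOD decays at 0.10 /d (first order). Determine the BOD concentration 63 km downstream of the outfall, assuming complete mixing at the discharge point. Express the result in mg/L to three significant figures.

3260 L/s = 3.26 m³/s.
After complete mixing, C₀ = (0.0233·24.5 + 3.26·1.4) / 3.283 = 1.564 mg/L.
Travel time t = 6.3e+04 m / 0.63 m/s = 1e+05 s = 1.157 d.
C = 1.564·exp(−0.10·1.157) = 1.564·0.8907 = 1.393 mg/L.

1.39 mg/L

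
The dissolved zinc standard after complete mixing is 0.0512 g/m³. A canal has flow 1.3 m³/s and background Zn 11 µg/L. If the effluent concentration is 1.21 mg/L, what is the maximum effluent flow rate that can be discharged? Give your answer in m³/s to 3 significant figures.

0.0451 m³/s

11 µg/L = 0.011 mg/L.
Mass balance at complete mixing: C_std·(Q_w + Q_r) = Q_w·C_e + Q_r·C_b.
Rearranging, Q_w = Q_r·(C_std − C_b)/(C_e − C_std) = 1.3·(0.0512 − 0.011) / (1.21 − 0.0512) = 0.0451 m³/s.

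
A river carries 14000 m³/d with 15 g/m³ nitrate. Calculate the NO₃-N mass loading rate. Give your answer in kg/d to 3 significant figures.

210 kg/d

14000 m³/d = 0.162 m³/s.
Mass flux = Q·C = 0.162 m³/s × 15 g/m³ = 2.431 g/s.
= 2.431 g/s × 86.4 = 210 kg/d.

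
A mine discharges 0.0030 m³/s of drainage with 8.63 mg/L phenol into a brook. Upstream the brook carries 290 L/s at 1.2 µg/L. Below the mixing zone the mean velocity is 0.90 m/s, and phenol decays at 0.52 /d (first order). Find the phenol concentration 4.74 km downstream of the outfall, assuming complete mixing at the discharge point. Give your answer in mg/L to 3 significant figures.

290 L/s = 0.29 m³/s.
1.2 µg/L = 0.0012 mg/L.
After complete mixing, C₀ = (0.003·8.63 + 0.29·0.0012) / 0.293 = 0.08955 mg/L.
Travel time t = 4740 m / 0.90 m/s = 5267 s = 0.06096 d.
C = 0.08955·exp(−0.52·0.06096) = 0.08955·0.9688 = 0.08676 mg/L.

0.0868 mg/L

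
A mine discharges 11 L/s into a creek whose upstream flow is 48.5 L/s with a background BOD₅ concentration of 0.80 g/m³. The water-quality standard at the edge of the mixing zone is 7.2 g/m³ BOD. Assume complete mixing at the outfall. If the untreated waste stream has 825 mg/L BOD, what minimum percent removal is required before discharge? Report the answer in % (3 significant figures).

11 L/s = 0.011 m³/s.
48.5 L/s = 0.0485 m³/s.
Mass balance: 7.2·0.0595 = 0.011·Cₑ + 0.0485·0.8.
Cₑ = (0.4284 − 0.0388) / 0.011 = 35.42 mg/L.
Required removal = 1 − 35.42/825 = 95.71 %.

95.7 %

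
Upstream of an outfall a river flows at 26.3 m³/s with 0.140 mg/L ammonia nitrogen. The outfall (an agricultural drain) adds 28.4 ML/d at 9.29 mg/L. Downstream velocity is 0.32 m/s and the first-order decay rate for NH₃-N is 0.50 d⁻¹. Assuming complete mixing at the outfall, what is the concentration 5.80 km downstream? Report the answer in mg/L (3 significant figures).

28.4 ML/d = 0.3287 m³/s.
After complete mixing, C₀ = (0.3287·9.29 + 26.3·0.14) / 26.63 = 0.2529 mg/L.
Travel time t = 5800 m / 0.32 m/s = 1.812e+04 s = 0.2098 d.
C = 0.2529·exp(−0.50·0.2098) = 0.2529·0.9004 = 0.2278 mg/L.

0.228 mg/L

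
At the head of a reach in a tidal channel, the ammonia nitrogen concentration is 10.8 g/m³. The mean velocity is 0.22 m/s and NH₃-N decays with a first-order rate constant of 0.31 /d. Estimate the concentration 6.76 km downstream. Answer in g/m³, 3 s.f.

9.67 g/m³

Travel time t = 6.76 km / 0.22 m/s = 6760/0.22 = 3.073e+04 s = 0.3556 d.
First-order decay: C = 10.8·exp(−0.31·0.3556) = 10.8·0.8956 = 9.673 g/m³.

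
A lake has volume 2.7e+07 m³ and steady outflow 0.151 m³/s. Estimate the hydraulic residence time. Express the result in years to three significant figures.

Q = 0.151 m³/s × 3.156e+07 s/yr = 4.765e+06 m³/yr.
Hydraulic residence time τ = V/Q = 2.7e+07/4.765e+06 = 5.666 yr.

5.67 yr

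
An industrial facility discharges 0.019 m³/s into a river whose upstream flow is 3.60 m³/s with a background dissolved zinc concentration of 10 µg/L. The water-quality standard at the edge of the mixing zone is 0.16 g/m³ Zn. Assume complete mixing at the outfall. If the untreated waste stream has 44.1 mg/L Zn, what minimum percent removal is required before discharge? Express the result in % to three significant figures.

10 µg/L = 0.01 mg/L.
Mass balance: 0.16·3.619 = 0.019·Cₑ + 3.6·0.01.
Cₑ = (0.579 − 0.036) / 0.019 = 28.58 mg/L.
Required removal = 1 − 28.58/44.1 = 35.19 %.

35.2 %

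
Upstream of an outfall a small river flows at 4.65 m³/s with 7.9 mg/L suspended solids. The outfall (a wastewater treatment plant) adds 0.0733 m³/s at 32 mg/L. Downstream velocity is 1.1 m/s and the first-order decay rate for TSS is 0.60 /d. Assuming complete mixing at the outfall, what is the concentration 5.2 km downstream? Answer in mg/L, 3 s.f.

After complete mixing, C₀ = (0.0733·32 + 4.65·7.9) / 4.723 = 8.274 mg/L.
Travel time t = 5200 m / 1.1 m/s = 4727 s = 0.05471 d.
C = 8.274·exp(−0.60·0.05471) = 8.274·0.9677 = 8.007 mg/L.

8.01 mg/L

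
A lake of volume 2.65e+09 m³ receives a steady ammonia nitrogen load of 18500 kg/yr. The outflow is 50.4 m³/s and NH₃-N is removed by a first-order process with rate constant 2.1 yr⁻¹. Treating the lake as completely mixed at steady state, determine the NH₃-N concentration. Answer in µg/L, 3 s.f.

Outflow Q = 50.4 m³/s × 3.156e+07 s/yr = 1.591e+09 m³/yr.
Steady-state CSTR mass balance: W = Q·C + k·V·C, so C = W/(Q + kV).
Q + kV = 1.591e+09 + 2.1·2.65e+09 = 7.156e+09 m³/yr.
C = 18500/7.156e+09 = 2.585e-06 kg/m³ = 0.002585 mg/L = 2.585 µg/L.

2.59 µg/L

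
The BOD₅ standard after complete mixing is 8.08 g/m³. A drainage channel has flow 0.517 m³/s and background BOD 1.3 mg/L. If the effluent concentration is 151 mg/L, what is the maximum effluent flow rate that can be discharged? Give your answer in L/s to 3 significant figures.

24.5 L/s

Mass balance at complete mixing: C_std·(Q_w + Q_r) = Q_w·C_e + Q_r·C_b.
Rearranging, Q_w = Q_r·(C_std − C_b)/(C_e − C_std) = 0.517·(8.08 − 1.3) / (151 − 8.08) = 0.02453 m³/s.
= 24.53 L/s.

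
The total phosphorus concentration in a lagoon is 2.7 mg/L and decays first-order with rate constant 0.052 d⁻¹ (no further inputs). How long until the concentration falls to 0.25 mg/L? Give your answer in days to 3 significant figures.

45.8 d

t = ln(C₀/C)/k = ln(2.7/0.25)/0.052 = 2.38/0.052 = 45.76 d.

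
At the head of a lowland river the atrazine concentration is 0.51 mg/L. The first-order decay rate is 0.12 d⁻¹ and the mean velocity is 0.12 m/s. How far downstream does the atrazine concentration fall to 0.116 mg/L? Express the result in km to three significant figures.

128 km

From C = C₀·e^(−kt), t = ln(C₀/C)/k = ln(0.51/0.116)/0.12 = 1.481/0.12 = 12.34 d.
Distance = v·t = 0.12 m/s × 1.066e+06 s = 1.279e+05 m = 127.9 km.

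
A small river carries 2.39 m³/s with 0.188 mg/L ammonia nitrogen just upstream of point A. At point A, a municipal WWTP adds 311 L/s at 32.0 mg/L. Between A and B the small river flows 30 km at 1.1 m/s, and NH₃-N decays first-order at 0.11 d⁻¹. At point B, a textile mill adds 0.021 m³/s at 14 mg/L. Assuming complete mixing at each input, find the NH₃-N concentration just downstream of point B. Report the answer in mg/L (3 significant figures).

311 L/s = 0.311 m³/s.
After input A: C = (2.39·0.188 + 0.311·32) / 2.701 = 3.851 mg/L.
Over the 30 km reach to input B (t = 2.727e+04 s = 0.3157 d), decay gives C = 3.851·exp(−0.11·0.3157) = 3.719 mg/L.
After input B: C = (2.701·3.719 + 0.021·14) / 2.722 = 3.799 mg/L.

3.80 mg/L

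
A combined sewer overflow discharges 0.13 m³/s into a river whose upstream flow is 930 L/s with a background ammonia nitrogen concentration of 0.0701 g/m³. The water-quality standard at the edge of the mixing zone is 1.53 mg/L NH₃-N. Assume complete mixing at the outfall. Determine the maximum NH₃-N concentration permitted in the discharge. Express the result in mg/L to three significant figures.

930 L/s = 0.93 m³/s.
Mass balance: 1.53·1.06 = 0.13·Cₑ + 0.93·0.0701.
Cₑ = (1.622 − 0.06519) / 0.13 = 11.97 mg/L.

12.0 mg/L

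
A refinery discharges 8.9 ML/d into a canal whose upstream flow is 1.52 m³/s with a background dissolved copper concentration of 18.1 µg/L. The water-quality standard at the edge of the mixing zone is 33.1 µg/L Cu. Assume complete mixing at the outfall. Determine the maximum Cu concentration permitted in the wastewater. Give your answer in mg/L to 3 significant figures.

8.9 ML/d = 0.103 m³/s.
18.1 µg/L = 0.0181 mg/L.
33.1 µg/L = 0.0331 mg/L.
Mass balance: 0.0331·1.623 = 0.103·Cₑ + 1.52·0.0181.
Cₑ = (0.05372 − 0.02751) / 0.103 = 0.2544 mg/L.

0.254 mg/L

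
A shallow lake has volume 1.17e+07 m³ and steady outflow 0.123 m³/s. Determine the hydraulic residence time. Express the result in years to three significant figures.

3.01 yr

Q = 0.123 m³/s × 3.156e+07 s/yr = 3.882e+06 m³/yr.
Hydraulic residence time τ = V/Q = 1.17e+07/3.882e+06 = 3.014 yr.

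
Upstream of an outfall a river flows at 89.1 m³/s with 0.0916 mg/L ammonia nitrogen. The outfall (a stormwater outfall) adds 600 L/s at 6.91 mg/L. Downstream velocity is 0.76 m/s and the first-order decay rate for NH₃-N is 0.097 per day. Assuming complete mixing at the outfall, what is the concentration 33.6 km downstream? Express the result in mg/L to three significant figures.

0.131 mg/L

600 L/s = 0.6 m³/s.
After complete mixing, C₀ = (0.6·6.91 + 89.1·0.0916) / 89.7 = 0.1372 mg/L.
Travel time t = 3.36e+04 m / 0.76 m/s = 4.421e+04 s = 0.5117 d.
C = 0.1372·exp(−0.097·0.5117) = 0.1372·0.9516 = 0.1306 mg/L.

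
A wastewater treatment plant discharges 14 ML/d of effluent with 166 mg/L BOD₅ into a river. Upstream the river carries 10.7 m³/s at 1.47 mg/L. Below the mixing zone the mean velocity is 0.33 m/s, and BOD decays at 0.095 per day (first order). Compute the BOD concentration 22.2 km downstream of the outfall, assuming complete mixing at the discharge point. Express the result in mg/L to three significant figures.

14 ML/d = 0.162 m³/s.
After complete mixing, C₀ = (0.162·166 + 10.7·1.47) / 10.86 = 3.924 mg/L.
Travel time t = 2.22e+04 m / 0.33 m/s = 6.727e+04 s = 0.7786 d.
C = 3.924·exp(−0.095·0.7786) = 3.924·0.9287 = 3.645 mg/L.

3.64 mg/L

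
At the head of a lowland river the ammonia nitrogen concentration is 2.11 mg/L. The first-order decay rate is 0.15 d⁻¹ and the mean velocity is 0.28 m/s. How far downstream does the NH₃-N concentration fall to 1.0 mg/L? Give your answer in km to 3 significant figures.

120 km

From C = C₀·e^(−kt), t = ln(C₀/C)/k = ln(2.11/1.0)/0.15 = 0.7467/0.15 = 4.978 d.
Distance = v·t = 0.28 m/s × 4.301e+05 s = 1.204e+05 m = 120.4 km.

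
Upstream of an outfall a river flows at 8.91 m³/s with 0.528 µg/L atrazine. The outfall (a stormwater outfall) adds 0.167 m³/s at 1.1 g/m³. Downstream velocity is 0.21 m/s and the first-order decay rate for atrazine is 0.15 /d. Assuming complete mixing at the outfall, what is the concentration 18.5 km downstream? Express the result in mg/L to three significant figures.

0.0178 mg/L

0.528 µg/L = 0.000528 mg/L.
After complete mixing, C₀ = (0.167·1.1 + 8.91·0.000528) / 9.077 = 0.02076 mg/L.
Travel time t = 1.85e+04 m / 0.21 m/s = 8.81e+04 s = 1.02 d.
C = 0.02076·exp(−0.15·1.02) = 0.02076·0.8582 = 0.01781 mg/L.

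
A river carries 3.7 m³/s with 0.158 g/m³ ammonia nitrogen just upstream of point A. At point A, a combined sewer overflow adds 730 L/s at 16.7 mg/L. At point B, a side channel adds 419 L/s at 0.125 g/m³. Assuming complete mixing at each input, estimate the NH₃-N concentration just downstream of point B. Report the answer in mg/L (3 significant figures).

2.65 mg/L

730 L/s = 0.73 m³/s.
After input A: C = (3.7·0.158 + 0.73·16.7) / 4.43 = 2.884 mg/L.
419 L/s = 0.419 m³/s.
After input B: C = (4.43·2.884 + 0.419·0.125) / 4.849 = 2.645 mg/L.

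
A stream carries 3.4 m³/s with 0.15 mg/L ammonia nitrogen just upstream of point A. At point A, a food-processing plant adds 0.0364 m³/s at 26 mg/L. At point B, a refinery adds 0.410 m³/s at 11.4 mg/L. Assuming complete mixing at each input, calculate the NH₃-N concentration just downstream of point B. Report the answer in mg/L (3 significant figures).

After input A: C = (3.4·0.15 + 0.0364·26) / 3.436 = 0.4238 mg/L.
After input B: C = (3.436·0.4238 + 0.41·11.4) / 3.846 = 1.594 mg/L.

1.59 mg/L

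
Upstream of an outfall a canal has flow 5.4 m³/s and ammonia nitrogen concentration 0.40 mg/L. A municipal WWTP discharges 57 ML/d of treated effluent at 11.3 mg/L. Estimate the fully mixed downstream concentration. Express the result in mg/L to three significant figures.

57 ML/d = 0.6597 m³/s.
Flow-weighted mixing gives C = (0.6597·11.3 + 5.4·0.4) / (0.6597 + 5.4) = 9.615/6.06 = 1.587 mg/L.

1.59 mg/L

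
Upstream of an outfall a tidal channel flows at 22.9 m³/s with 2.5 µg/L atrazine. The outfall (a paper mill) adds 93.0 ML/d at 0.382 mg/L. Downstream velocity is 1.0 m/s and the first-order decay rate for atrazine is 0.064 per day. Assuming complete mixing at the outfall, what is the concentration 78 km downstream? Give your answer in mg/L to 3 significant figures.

0.0184 mg/L

93.0 ML/d = 1.076 m³/s.
2.5 µg/L = 0.0025 mg/L.
After complete mixing, C₀ = (1.076·0.382 + 22.9·0.0025) / 23.98 = 0.01954 mg/L.
Travel time t = 7.8e+04 m / 1.0 m/s = 7.8e+04 s = 0.9028 d.
C = 0.01954·exp(−0.064·0.9028) = 0.01954·0.9439 = 0.01844 mg/L.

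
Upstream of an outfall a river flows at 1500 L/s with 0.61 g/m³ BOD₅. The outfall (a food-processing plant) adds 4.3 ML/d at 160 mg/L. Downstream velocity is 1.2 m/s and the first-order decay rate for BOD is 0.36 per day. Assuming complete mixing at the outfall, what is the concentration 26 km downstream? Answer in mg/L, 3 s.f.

5.23 mg/L

4.3 ML/d = 0.04977 m³/s.
1500 L/s = 1.5 m³/s.
After complete mixing, C₀ = (0.04977·160 + 1.5·0.61) / 1.55 = 5.729 mg/L.
Travel time t = 2.6e+04 m / 1.2 m/s = 2.167e+04 s = 0.2508 d.
C = 5.729·exp(−0.36·0.2508) = 5.729·0.9137 = 5.234 mg/L.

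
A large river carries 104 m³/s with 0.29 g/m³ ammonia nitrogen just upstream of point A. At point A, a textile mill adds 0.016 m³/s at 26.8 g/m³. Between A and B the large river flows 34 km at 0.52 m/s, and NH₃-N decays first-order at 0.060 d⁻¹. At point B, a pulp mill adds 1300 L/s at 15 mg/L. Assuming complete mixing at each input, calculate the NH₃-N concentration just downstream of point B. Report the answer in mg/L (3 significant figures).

0.463 mg/L

After input A: C = (104·0.29 + 0.016·26.8) / 104 = 0.2941 mg/L.
Over the 34 km reach to input B (t = 6.538e+04 s = 0.7568 d), decay gives C = 0.2941·exp(−0.060·0.7568) = 0.281 mg/L.
1300 L/s = 1.3 m³/s.
After input B: C = (104·0.281 + 1.3·15) / 105.3 = 0.4627 mg/L.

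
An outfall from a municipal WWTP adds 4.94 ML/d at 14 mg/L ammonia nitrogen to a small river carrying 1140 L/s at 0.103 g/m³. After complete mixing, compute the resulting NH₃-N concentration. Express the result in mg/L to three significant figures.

4.94 ML/d = 0.05718 m³/s.
1140 L/s = 1.14 m³/s.
Flow-weighted mixing gives C = (0.05718·14 + 1.14·0.103) / (0.05718 + 1.14) = 0.9179/1.197 = 0.7667 mg/L.

0.767 mg/L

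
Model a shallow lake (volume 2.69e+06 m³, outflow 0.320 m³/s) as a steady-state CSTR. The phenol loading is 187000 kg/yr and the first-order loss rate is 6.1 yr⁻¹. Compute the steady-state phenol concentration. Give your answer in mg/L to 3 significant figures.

Outflow Q = 0.320 m³/s × 3.156e+07 s/yr = 1.01e+07 m³/yr.
Steady-state CSTR mass balance: W = Q·C + k·V·C, so C = W/(Q + kV).
Q + kV = 1.01e+07 + 6.1·2.69e+06 = 2.651e+07 m³/yr.
C = 187000/2.651e+07 = 0.007055 kg/m³ = 7.055 mg/L.

7.05 mg/L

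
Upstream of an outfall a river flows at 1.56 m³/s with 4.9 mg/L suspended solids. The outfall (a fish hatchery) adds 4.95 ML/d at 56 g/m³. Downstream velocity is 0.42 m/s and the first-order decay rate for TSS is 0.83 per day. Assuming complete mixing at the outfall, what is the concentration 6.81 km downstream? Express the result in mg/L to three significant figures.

4.95 ML/d = 0.05729 m³/s.
After complete mixing, C₀ = (0.05729·56 + 1.56·4.9) / 1.617 = 6.71 mg/L.
Travel time t = 6810 m / 0.42 m/s = 1.621e+04 s = 0.1877 d.
C = 6.71·exp(−0.83·0.1877) = 6.71·0.8558 = 5.742 mg/L.

5.74 mg/L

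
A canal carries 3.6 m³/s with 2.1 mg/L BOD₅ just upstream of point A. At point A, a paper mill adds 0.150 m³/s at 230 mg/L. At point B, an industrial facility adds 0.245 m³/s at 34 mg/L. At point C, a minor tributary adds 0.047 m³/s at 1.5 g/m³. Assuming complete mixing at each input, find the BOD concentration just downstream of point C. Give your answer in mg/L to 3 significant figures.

12.5 mg/L

After input A: C = (3.6·2.1 + 0.15·230) / 3.75 = 11.22 mg/L.
After input B: C = (3.75·11.22 + 0.245·34) / 3.995 = 12.61 mg/L.
After input C: C = (3.995·12.61 + 0.047·1.5) / 4.042 = 12.48 mg/L.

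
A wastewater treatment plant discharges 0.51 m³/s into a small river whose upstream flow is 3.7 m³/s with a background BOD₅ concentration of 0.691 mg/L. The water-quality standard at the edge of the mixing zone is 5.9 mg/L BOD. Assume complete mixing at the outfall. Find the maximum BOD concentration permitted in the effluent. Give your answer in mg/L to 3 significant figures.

43.7 mg/L

Mass balance: 5.9·4.21 = 0.51·Cₑ + 3.7·0.691.
Cₑ = (24.84 − 2.557) / 0.51 = 43.69 mg/L.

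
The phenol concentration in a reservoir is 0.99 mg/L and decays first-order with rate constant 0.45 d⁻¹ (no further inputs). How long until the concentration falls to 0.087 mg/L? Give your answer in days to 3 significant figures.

t = ln(C₀/C)/k = ln(0.99/0.087)/0.45 = 2.432/0.45 = 5.404 d.

5.40 d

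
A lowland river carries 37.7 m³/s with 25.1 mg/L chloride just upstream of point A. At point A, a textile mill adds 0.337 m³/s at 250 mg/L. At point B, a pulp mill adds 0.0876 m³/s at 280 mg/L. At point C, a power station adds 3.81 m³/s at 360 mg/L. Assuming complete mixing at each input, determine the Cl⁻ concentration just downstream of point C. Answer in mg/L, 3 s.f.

57.9 mg/L

After input A: C = (37.7·25.1 + 0.337·250) / 38.04 = 27.09 mg/L.
After input B: C = (38.04·27.09 + 0.0876·280) / 38.12 = 27.67 mg/L.
After input C: C = (38.12·27.67 + 3.81·360) / 41.93 = 57.87 mg/L.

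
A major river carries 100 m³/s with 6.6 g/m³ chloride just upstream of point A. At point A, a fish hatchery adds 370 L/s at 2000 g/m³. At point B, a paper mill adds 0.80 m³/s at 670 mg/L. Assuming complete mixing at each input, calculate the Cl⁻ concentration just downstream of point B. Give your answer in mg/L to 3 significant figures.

370 L/s = 0.37 m³/s.
After input A: C = (100·6.6 + 0.37·2000) / 100.4 = 13.95 mg/L.
After input B: C = (100.4·13.95 + 0.8·670) / 101.2 = 19.14 mg/L.

19.1 mg/L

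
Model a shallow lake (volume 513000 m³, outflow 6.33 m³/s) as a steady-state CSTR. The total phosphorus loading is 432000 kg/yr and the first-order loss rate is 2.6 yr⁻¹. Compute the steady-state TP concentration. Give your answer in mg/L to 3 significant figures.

Outflow Q = 6.33 m³/s × 3.156e+07 s/yr = 1.998e+08 m³/yr.
Steady-state CSTR mass balance: W = Q·C + k·V·C, so C = W/(Q + kV).
Q + kV = 1.998e+08 + 2.6·513000 = 2.011e+08 m³/yr.
C = 432000/2.011e+08 = 0.002148 kg/m³ = 2.148 mg/L.

2.15 mg/L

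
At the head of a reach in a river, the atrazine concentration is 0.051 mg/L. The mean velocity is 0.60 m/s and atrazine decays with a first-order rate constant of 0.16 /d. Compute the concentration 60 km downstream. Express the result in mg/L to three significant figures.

Travel time t = 60 km / 0.60 m/s = 6e+04/0.60 = 1e+05 s = 1.157 d.
First-order decay: C = 0.051·exp(−0.16·1.157) = 0.051·0.831 = 0.04238 mg/L.

0.0424 mg/L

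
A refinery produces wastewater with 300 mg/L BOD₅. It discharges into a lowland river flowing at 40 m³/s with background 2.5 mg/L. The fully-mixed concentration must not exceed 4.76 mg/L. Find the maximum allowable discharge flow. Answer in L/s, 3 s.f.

Mass balance at complete mixing: C_std·(Q_w + Q_r) = Q_w·C_e + Q_r·C_b.
Rearranging, Q_w = Q_r·(C_std − C_b)/(C_e − C_std) = 40·(4.76 − 2.5) / (300 − 4.76) = 0.3062 m³/s.
= 306.2 L/s.

306 L/s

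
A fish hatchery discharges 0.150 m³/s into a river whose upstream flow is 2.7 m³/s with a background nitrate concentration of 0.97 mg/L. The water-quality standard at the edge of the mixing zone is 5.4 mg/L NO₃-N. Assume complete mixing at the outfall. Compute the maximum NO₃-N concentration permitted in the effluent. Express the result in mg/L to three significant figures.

85.1 mg/L

Mass balance: 5.4·2.85 = 0.15·Cₑ + 2.7·0.97.
Cₑ = (15.39 − 2.619) / 0.15 = 85.14 mg/L.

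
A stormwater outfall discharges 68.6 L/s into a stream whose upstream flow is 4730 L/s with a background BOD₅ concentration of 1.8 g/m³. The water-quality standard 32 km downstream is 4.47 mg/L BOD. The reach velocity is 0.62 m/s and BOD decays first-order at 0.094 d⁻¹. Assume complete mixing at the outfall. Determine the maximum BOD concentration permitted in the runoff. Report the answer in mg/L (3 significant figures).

68.6 L/s = 0.0686 m³/s.
4730 L/s = 4.73 m³/s.
Travel time to the compliance point: t = 3.2e+04/0.62 = 5.161e+04 s = 0.5974 d; decay factor exp(−0.094·0.5974) = 0.9454.
So the concentration just after mixing may be at most 4.47/0.9454 = 4.728 mg/L.
Mass balance: 4.728·4.799 = 0.0686·Cₑ + 4.73·1.8.
Cₑ = (22.69 − 8.514) / 0.0686 = 206.6 mg/L.

207 mg/L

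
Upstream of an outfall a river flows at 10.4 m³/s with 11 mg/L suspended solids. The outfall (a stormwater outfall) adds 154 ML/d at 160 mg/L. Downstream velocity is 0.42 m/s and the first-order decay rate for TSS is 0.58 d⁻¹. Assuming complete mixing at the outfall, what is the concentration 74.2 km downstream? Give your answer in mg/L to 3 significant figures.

10.0 mg/L

154 ML/d = 1.782 m³/s.
After complete mixing, C₀ = (1.782·160 + 10.4·11) / 12.18 = 32.8 mg/L.
Travel time t = 7.42e+04 m / 0.42 m/s = 1.767e+05 s = 2.045 d.
C = 32.8·exp(−0.58·2.045) = 32.8·0.3055 = 10.02 mg/L.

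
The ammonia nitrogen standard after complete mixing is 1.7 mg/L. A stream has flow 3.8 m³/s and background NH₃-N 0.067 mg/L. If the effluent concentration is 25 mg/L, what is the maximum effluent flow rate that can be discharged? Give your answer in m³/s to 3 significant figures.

0.266 m³/s

Mass balance at complete mixing: C_std·(Q_w + Q_r) = Q_w·C_e + Q_r·C_b.
Rearranging, Q_w = Q_r·(C_std − C_b)/(C_e − C_std) = 3.8·(1.7 − 0.067) / (25 − 1.7) = 0.2663 m³/s.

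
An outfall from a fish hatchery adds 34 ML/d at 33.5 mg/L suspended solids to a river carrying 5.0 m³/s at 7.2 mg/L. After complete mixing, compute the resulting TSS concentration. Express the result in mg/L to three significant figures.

34 ML/d = 0.3935 m³/s.
By mass balance at complete mixing, C = (0.3935·33.5 + 5·7.2) / (0.3935 + 5) = 49.18/5.394 = 9.119 mg/L.

9.12 mg/L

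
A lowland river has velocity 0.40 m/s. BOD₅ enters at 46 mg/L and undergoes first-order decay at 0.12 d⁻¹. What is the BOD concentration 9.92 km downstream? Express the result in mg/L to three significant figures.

44.4 mg/L

Travel time t = 9.92 km / 0.40 m/s = 9920/0.40 = 2.48e+04 s = 0.287 d.
First-order decay: C = 46·exp(−0.12·0.287) = 46·0.9661 = 44.44 mg/L.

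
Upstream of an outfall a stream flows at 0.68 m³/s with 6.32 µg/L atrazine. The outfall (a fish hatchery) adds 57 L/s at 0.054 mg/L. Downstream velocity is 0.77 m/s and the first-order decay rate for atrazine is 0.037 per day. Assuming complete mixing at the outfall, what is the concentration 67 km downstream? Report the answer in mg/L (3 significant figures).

57 L/s = 0.057 m³/s.
6.32 µg/L = 0.00632 mg/L.
After complete mixing, C₀ = (0.057·0.054 + 0.68·0.00632) / 0.737 = 0.01001 mg/L.
Travel time t = 6.7e+04 m / 0.77 m/s = 8.701e+04 s = 1.007 d.
C = 0.01001·exp(−0.037·1.007) = 0.01001·0.9634 = 0.009642 mg/L.

0.00964 mg/L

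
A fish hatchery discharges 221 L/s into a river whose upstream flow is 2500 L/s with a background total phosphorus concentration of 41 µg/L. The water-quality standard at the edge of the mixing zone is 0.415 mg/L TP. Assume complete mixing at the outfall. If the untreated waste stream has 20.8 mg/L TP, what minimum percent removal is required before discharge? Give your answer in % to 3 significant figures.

77.7 %

221 L/s = 0.221 m³/s.
2500 L/s = 2.5 m³/s.
41 µg/L = 0.041 mg/L.
Mass balance: 0.415·2.721 = 0.221·Cₑ + 2.5·0.041.
Cₑ = (1.129 − 0.1025) / 0.221 = 4.646 mg/L.
Required removal = 1 − 4.646/20.8 = 77.66 %.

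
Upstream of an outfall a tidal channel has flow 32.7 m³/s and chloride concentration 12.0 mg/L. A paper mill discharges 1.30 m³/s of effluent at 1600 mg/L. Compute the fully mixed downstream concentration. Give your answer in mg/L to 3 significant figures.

Conservation of mass across the mixing zone: C = (1.3·1600 + 32.7·12) / (1.3 + 32.7) = 2472/34 = 72.72 mg/L.

72.7 mg/L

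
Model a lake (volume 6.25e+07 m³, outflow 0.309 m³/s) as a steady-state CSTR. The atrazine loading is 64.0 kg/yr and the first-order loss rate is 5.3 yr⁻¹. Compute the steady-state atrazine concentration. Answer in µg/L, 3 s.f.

0.188 µg/L

Outflow Q = 0.309 m³/s × 3.156e+07 s/yr = 9.751e+06 m³/yr.
Steady-state CSTR mass balance: W = Q·C + k·V·C, so C = W/(Q + kV).
Q + kV = 9.751e+06 + 5.3·6.25e+07 = 3.41e+08 m³/yr.
C = 64.0/3.41e+08 = 1.877e-07 kg/m³ = 0.0001877 mg/L = 0.1877 µg/L.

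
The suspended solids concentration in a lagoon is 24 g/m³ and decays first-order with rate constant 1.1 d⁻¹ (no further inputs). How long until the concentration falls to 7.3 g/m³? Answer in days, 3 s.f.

1.08 d

t = ln(C₀/C)/k = ln(24/7.3)/1.1 = 1.19/1.1 = 1.082 d.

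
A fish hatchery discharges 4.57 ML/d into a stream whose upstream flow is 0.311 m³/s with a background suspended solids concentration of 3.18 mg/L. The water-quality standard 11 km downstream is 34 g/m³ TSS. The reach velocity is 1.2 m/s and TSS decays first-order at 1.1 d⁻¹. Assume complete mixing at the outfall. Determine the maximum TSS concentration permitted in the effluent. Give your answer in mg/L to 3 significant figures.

244 mg/L

4.57 ML/d = 0.05289 m³/s.
Travel time to the compliance point: t = 1.1e+04/1.2 = 9167 s = 0.1061 d; decay factor exp(−1.1·0.1061) = 0.8898.
So the concentration just after mixing may be at most 34/0.8898 = 38.21 mg/L.
Mass balance: 38.21·0.3639 = 0.05289·Cₑ + 0.311·3.18.
Cₑ = (13.9 − 0.989) / 0.05289 = 244.2 mg/L.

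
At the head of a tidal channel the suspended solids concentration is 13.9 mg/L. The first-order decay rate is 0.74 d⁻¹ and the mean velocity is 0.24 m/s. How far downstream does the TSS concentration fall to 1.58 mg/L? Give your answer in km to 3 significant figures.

60.9 km

From C = C₀·e^(−kt), t = ln(C₀/C)/k = ln(13.9/1.58)/0.74 = 2.174/0.74 = 2.938 d.
Distance = v·t = 0.24 m/s × 2.539e+05 s = 6.093e+04 m = 60.93 km.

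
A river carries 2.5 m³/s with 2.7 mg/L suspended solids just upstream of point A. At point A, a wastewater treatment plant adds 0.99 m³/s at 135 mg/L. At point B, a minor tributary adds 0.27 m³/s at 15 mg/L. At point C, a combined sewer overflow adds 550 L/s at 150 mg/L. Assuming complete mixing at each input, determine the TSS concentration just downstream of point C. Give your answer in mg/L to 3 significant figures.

52.7 mg/L

After input A: C = (2.5·2.7 + 0.99·135) / 3.49 = 40.23 mg/L.
After input B: C = (3.49·40.23 + 0.27·15) / 3.76 = 38.42 mg/L.
550 L/s = 0.55 m³/s.
After input C: C = (3.76·38.42 + 0.55·150) / 4.31 = 52.66 mg/L.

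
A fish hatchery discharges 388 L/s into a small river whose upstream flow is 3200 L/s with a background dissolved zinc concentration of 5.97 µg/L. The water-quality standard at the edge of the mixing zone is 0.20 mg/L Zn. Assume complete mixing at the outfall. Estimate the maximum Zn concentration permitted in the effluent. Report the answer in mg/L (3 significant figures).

1.80 mg/L

388 L/s = 0.388 m³/s.
3200 L/s = 3.2 m³/s.
5.97 µg/L = 0.00597 mg/L.
Mass balance: 0.2·3.588 = 0.388·Cₑ + 3.2·0.00597.
Cₑ = (0.7176 − 0.0191) / 0.388 = 1.8 mg/L.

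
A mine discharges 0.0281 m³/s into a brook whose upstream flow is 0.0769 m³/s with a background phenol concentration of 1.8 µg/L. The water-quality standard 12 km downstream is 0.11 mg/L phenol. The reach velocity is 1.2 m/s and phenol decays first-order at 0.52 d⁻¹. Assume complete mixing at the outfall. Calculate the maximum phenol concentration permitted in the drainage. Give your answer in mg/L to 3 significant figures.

0.432 mg/L

1.8 µg/L = 0.0018 mg/L.
Travel time to the compliance point: t = 1.2e+04/1.2 = 1e+04 s = 0.1157 d; decay factor exp(−0.52·0.1157) = 0.9416.
So the concentration just after mixing may be at most 0.11/0.9416 = 0.1168 mg/L.
Mass balance: 0.1168·0.105 = 0.0281·Cₑ + 0.0769·0.0018.
Cₑ = (0.01227 − 0.0001384) / 0.0281 = 0.4316 mg/L.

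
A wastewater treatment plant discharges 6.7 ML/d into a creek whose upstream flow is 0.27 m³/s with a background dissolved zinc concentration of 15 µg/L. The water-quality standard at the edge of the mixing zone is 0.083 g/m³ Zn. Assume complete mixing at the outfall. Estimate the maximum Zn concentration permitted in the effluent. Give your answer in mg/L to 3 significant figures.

6.7 ML/d = 0.07755 m³/s.
15 µg/L = 0.015 mg/L.
Mass balance: 0.083·0.3475 = 0.07755·Cₑ + 0.27·0.015.
Cₑ = (0.02885 − 0.00405) / 0.07755 = 0.3198 mg/L.

0.320 mg/L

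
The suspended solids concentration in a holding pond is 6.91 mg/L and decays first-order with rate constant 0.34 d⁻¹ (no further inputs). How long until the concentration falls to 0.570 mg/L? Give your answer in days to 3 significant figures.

t = ln(C₀/C)/k = ln(6.91/0.570)/0.34 = 2.495/0.34 = 7.338 d.

7.34 d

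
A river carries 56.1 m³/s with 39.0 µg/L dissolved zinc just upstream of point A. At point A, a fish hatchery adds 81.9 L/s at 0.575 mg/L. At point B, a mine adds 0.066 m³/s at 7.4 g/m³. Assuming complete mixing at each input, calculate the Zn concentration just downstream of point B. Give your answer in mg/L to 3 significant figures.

0.0484 mg/L

39.0 µg/L = 0.039 mg/L.
81.9 L/s = 0.0819 m³/s.
After input A: C = (56.1·0.039 + 0.0819·0.575) / 56.18 = 0.03978 mg/L.
After input B: C = (56.18·0.03978 + 0.066·7.4) / 56.25 = 0.04842 mg/L.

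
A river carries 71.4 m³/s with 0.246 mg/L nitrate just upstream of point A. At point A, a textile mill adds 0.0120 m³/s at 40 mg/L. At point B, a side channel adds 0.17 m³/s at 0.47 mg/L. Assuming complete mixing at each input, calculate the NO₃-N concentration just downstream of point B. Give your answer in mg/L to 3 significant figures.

After input A: C = (71.4·0.246 + 0.012·40) / 71.41 = 0.2527 mg/L.
After input B: C = (71.41·0.2527 + 0.17·0.47) / 71.58 = 0.2532 mg/L.

0.253 mg/L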